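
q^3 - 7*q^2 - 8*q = q*(q - 8)*(q + 1)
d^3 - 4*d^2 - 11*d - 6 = (d - 6)*(d + 1)^2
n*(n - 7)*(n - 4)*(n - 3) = n^4 - 14*n^3 + 61*n^2 - 84*n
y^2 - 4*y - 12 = (y - 6)*(y + 2)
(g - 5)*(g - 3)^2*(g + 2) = g^4 - 9*g^3 + 17*g^2 + 33*g - 90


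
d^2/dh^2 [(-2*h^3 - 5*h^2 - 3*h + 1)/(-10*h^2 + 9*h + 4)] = 2*(992*h^3 + 516*h^2 + 726*h - 149)/(1000*h^6 - 2700*h^5 + 1230*h^4 + 1431*h^3 - 492*h^2 - 432*h - 64)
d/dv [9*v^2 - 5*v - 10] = 18*v - 5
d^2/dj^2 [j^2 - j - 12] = 2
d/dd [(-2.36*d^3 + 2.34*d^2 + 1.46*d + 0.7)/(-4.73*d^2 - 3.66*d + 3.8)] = (11.1628*d^4 + 17.2752*d^3 - 28.5626*d^2 + 24.406*d + 8.11)/(22.3729*d^4 + 34.6236*d^3 - 22.5524*d^2 - 27.816*d + 14.44)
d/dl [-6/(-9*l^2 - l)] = 6*(-18*l - 1)/(l^2*(9*l + 1)^2)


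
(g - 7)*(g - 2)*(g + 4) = g^3 - 5*g^2 - 22*g + 56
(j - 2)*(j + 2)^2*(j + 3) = j^4 + 5*j^3 + 2*j^2 - 20*j - 24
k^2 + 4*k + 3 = (k + 1)*(k + 3)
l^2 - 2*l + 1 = (l - 1)^2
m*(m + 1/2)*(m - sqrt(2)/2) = m^3 - sqrt(2)*m^2/2 + m^2/2 - sqrt(2)*m/4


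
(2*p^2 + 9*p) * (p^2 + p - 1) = 2*p^4 + 11*p^3 + 7*p^2 - 9*p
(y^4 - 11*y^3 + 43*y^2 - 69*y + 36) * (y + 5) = y^5 - 6*y^4 - 12*y^3 + 146*y^2 - 309*y + 180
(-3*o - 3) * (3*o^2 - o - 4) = -9*o^3 - 6*o^2 + 15*o + 12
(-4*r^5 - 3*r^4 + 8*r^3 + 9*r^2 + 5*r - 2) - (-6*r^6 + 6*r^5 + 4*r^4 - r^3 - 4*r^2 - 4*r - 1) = 6*r^6 - 10*r^5 - 7*r^4 + 9*r^3 + 13*r^2 + 9*r - 1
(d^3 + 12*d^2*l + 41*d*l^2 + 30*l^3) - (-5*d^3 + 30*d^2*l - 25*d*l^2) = 6*d^3 - 18*d^2*l + 66*d*l^2 + 30*l^3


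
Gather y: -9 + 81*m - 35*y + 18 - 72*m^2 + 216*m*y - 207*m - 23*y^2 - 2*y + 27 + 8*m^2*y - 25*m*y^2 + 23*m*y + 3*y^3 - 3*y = -72*m^2 - 126*m + 3*y^3 + y^2*(-25*m - 23) + y*(8*m^2 + 239*m - 40) + 36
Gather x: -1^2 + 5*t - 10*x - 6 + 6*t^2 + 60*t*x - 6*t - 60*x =6*t^2 - t + x*(60*t - 70) - 7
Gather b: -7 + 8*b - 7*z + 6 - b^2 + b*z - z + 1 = -b^2 + b*(z + 8) - 8*z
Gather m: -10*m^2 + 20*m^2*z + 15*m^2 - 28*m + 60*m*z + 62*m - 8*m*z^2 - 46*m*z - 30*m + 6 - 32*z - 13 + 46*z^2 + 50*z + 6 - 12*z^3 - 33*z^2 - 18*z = m^2*(20*z + 5) + m*(-8*z^2 + 14*z + 4) - 12*z^3 + 13*z^2 - 1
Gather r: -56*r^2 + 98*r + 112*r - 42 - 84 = -56*r^2 + 210*r - 126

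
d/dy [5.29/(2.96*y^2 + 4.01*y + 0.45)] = (-31.3168*y - 21.2129)/(2.96*y^2 + 4.01*y + 0.45)^2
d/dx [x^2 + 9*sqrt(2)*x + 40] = 2*x + 9*sqrt(2)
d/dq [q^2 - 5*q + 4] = 2*q - 5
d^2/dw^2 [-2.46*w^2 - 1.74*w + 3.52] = -4.92000000000000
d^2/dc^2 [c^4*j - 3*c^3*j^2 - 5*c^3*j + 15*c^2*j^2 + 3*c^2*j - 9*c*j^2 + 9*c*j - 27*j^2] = 6*j*(2*c^2 - 3*c*j - 5*c + 5*j + 1)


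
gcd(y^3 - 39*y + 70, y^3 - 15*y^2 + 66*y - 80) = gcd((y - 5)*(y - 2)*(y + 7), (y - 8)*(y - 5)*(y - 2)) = y^2 - 7*y + 10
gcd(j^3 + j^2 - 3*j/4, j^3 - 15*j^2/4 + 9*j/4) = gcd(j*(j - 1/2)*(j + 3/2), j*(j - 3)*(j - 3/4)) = j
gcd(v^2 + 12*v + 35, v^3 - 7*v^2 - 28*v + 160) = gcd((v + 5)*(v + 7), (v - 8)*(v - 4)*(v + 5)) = v + 5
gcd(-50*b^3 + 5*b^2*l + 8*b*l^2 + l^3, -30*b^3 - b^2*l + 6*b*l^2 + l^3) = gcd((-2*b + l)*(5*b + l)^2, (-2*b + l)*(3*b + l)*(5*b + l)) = 10*b^2 - 3*b*l - l^2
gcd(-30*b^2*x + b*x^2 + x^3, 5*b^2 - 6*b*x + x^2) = -5*b + x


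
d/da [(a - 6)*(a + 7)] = 2*a + 1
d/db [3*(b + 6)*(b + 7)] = 6*b + 39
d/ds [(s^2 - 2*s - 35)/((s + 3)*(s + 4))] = (9*s^2 + 94*s + 221)/(s^4 + 14*s^3 + 73*s^2 + 168*s + 144)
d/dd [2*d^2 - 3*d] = 4*d - 3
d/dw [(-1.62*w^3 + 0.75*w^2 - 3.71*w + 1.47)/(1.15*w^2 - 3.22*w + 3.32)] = (-1.863*w^4 + 10.4328*w^3 - 14.2837*w^2 + 1.599*w - 7.5838)/(1.3225*w^4 - 7.406*w^3 + 18.0044*w^2 - 21.3808*w + 11.0224)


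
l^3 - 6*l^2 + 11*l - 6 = (l - 3)*(l - 2)*(l - 1)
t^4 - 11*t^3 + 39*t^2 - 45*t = t*(t - 5)*(t - 3)^2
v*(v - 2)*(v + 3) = v^3 + v^2 - 6*v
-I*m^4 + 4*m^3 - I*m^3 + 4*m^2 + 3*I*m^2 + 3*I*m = m*(m + I)*(m + 3*I)*(-I*m - I)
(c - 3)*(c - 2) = c^2 - 5*c + 6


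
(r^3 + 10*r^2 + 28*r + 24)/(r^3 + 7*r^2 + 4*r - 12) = (r + 2)/(r - 1)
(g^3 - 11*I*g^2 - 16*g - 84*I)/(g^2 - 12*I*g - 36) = (g^2 - 5*I*g + 14)/(g - 6*I)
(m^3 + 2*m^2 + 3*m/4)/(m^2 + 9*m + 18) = m*(4*m^2 + 8*m + 3)/(4*(m^2 + 9*m + 18))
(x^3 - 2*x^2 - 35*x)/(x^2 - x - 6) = x*(-x^2 + 2*x + 35)/(-x^2 + x + 6)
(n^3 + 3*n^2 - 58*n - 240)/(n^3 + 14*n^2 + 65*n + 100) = (n^2 - 2*n - 48)/(n^2 + 9*n + 20)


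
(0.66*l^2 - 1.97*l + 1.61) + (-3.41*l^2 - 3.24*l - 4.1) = -2.75*l^2 - 5.21*l - 2.49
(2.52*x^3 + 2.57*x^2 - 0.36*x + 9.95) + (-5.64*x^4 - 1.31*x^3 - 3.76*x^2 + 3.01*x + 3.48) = -5.64*x^4 + 1.21*x^3 - 1.19*x^2 + 2.65*x + 13.43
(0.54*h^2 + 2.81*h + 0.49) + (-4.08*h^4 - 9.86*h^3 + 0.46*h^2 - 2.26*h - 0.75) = -4.08*h^4 - 9.86*h^3 + 1.0*h^2 + 0.55*h - 0.26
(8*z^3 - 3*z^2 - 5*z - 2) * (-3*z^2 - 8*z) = -24*z^5 - 55*z^4 + 39*z^3 + 46*z^2 + 16*z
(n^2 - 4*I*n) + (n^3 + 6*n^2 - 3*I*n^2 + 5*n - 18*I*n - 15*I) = n^3 + 7*n^2 - 3*I*n^2 + 5*n - 22*I*n - 15*I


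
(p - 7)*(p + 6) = p^2 - p - 42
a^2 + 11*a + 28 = (a + 4)*(a + 7)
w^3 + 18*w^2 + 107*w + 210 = (w + 5)*(w + 6)*(w + 7)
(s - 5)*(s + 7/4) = s^2 - 13*s/4 - 35/4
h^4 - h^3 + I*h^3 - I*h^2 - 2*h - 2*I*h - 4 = (h - 2)*(h + 1)*(h - I)*(h + 2*I)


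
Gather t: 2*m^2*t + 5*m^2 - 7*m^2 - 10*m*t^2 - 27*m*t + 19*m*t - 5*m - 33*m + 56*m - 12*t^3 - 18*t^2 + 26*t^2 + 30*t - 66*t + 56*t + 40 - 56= -2*m^2 + 18*m - 12*t^3 + t^2*(8 - 10*m) + t*(2*m^2 - 8*m + 20) - 16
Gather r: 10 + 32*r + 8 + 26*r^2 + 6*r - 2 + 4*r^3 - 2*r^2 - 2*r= 4*r^3 + 24*r^2 + 36*r + 16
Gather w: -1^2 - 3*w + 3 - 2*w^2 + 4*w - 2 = -2*w^2 + w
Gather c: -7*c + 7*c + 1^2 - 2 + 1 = 0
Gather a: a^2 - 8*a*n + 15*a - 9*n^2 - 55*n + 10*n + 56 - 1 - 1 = a^2 + a*(15 - 8*n) - 9*n^2 - 45*n + 54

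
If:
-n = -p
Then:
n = p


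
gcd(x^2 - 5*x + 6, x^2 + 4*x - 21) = x - 3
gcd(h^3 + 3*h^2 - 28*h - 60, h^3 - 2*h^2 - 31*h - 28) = 1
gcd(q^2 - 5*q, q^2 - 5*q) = q^2 - 5*q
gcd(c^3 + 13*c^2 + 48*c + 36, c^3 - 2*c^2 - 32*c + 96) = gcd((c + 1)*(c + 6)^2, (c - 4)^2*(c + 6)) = c + 6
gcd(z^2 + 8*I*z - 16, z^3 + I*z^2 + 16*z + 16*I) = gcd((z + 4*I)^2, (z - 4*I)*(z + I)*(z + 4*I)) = z + 4*I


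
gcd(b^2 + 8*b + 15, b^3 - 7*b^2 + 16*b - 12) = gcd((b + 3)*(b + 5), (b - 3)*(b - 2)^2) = 1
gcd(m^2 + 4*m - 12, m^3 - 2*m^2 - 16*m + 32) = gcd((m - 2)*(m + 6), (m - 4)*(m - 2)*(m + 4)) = m - 2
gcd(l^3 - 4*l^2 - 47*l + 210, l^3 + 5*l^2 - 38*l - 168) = l^2 + l - 42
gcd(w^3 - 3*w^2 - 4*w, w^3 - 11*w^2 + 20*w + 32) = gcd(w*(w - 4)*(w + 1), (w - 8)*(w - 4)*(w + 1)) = w^2 - 3*w - 4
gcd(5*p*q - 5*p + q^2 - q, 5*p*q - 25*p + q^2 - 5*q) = 5*p + q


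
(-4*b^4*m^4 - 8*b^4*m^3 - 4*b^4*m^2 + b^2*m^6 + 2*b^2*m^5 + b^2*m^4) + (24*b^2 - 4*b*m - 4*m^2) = -4*b^4*m^4 - 8*b^4*m^3 - 4*b^4*m^2 + b^2*m^6 + 2*b^2*m^5 + b^2*m^4 + 24*b^2 - 4*b*m - 4*m^2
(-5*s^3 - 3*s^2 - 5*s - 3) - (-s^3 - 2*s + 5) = -4*s^3 - 3*s^2 - 3*s - 8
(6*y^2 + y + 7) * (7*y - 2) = 42*y^3 - 5*y^2 + 47*y - 14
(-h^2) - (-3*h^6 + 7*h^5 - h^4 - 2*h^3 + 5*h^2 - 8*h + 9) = 3*h^6 - 7*h^5 + h^4 + 2*h^3 - 6*h^2 + 8*h - 9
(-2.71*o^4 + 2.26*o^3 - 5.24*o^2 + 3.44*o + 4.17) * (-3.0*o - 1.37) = 8.13*o^5 - 3.0673*o^4 + 12.6238*o^3 - 3.1412*o^2 - 17.2228*o - 5.7129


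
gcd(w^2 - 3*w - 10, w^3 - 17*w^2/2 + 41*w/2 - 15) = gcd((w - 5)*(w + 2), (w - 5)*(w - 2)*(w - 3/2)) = w - 5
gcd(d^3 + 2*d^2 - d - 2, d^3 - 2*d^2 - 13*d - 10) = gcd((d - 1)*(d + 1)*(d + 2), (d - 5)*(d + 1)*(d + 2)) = d^2 + 3*d + 2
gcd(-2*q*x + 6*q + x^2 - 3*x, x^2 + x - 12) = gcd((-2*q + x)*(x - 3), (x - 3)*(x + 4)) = x - 3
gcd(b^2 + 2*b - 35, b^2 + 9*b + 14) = b + 7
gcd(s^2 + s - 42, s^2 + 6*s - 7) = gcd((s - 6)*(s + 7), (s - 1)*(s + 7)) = s + 7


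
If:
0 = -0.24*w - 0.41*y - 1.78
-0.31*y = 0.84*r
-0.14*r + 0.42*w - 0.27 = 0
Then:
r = 1.88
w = 1.27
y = -5.08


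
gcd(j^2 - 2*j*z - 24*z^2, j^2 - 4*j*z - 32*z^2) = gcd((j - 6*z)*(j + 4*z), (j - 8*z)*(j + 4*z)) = j + 4*z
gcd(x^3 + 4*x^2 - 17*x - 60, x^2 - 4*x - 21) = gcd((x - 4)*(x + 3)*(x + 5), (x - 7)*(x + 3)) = x + 3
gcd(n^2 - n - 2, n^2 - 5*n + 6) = n - 2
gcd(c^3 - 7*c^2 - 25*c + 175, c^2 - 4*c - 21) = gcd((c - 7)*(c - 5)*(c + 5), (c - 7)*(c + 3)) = c - 7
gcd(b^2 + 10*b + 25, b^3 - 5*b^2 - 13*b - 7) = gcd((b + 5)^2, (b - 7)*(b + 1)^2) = 1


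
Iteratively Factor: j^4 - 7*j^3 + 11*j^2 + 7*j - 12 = (j - 4)*(j^3 - 3*j^2 - j + 3) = (j - 4)*(j - 1)*(j^2 - 2*j - 3) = (j - 4)*(j - 3)*(j - 1)*(j + 1)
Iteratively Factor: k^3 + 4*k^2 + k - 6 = (k + 3)*(k^2 + k - 2) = (k - 1)*(k + 3)*(k + 2)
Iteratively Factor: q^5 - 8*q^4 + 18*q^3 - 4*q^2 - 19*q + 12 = (q - 3)*(q^4 - 5*q^3 + 3*q^2 + 5*q - 4) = (q - 4)*(q - 3)*(q^3 - q^2 - q + 1) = (q - 4)*(q - 3)*(q + 1)*(q^2 - 2*q + 1) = (q - 4)*(q - 3)*(q - 1)*(q + 1)*(q - 1)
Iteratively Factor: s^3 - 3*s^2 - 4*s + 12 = (s + 2)*(s^2 - 5*s + 6) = (s - 2)*(s + 2)*(s - 3)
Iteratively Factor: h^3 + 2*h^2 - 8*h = (h)*(h^2 + 2*h - 8) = h*(h + 4)*(h - 2)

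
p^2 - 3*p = p*(p - 3)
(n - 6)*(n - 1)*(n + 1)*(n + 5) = n^4 - n^3 - 31*n^2 + n + 30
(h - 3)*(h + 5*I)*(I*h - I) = I*h^3 - 5*h^2 - 4*I*h^2 + 20*h + 3*I*h - 15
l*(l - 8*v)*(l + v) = l^3 - 7*l^2*v - 8*l*v^2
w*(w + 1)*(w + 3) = w^3 + 4*w^2 + 3*w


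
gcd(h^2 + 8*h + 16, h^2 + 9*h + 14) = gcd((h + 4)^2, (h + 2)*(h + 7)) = 1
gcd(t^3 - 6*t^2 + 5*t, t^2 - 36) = 1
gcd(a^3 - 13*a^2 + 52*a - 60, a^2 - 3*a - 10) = a - 5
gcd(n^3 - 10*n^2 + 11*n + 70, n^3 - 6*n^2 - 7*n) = n - 7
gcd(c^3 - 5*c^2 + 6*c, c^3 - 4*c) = c^2 - 2*c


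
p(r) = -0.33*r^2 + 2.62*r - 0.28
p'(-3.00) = 4.60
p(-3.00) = -11.11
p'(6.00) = -1.34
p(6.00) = 3.56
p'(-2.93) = 4.55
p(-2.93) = -10.79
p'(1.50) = 1.63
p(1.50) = 2.91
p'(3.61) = 0.24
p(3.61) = 4.88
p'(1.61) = 1.56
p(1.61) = 3.08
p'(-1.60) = 3.68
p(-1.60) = -5.32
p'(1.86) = 1.39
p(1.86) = 3.45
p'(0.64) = 2.20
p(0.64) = 1.26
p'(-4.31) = 5.46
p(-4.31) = -17.70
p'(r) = 2.62 - 0.66*r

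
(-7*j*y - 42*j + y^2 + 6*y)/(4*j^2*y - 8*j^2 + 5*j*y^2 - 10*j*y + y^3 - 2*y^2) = (-7*j*y - 42*j + y^2 + 6*y)/(4*j^2*y - 8*j^2 + 5*j*y^2 - 10*j*y + y^3 - 2*y^2)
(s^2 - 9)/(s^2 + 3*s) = (s - 3)/s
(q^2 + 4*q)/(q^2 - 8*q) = (q + 4)/(q - 8)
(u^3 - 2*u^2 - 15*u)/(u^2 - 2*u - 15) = u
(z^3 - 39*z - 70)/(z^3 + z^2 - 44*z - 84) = (z + 5)/(z + 6)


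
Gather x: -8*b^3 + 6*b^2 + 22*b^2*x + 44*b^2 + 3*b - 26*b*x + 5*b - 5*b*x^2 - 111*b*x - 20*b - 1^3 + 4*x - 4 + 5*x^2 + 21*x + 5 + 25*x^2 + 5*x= -8*b^3 + 50*b^2 - 12*b + x^2*(30 - 5*b) + x*(22*b^2 - 137*b + 30)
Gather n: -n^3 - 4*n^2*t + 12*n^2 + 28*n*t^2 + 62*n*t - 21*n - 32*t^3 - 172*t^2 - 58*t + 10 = -n^3 + n^2*(12 - 4*t) + n*(28*t^2 + 62*t - 21) - 32*t^3 - 172*t^2 - 58*t + 10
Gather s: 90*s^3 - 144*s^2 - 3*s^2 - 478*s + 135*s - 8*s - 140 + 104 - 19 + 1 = 90*s^3 - 147*s^2 - 351*s - 54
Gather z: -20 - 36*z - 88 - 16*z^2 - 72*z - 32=-16*z^2 - 108*z - 140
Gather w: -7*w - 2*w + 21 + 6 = 27 - 9*w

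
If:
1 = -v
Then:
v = -1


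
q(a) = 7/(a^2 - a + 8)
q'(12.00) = -0.00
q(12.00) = 0.05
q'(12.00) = -0.00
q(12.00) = 0.05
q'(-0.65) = 0.20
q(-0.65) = 0.77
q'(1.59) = -0.19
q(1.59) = 0.78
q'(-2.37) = 0.16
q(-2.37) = 0.44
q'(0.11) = 0.09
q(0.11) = 0.89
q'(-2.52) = 0.15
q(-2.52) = 0.41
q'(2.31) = -0.21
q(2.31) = 0.63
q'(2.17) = -0.21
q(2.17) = 0.66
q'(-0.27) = 0.15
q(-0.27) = 0.84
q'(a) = 7*(1 - 2*a)/(a^2 - a + 8)^2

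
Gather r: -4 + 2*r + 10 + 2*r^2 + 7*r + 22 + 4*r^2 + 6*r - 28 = 6*r^2 + 15*r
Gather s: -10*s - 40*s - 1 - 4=-50*s - 5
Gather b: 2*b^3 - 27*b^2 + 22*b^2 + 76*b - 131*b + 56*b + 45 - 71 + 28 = 2*b^3 - 5*b^2 + b + 2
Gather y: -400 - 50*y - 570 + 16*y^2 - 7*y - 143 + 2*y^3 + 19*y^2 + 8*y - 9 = 2*y^3 + 35*y^2 - 49*y - 1122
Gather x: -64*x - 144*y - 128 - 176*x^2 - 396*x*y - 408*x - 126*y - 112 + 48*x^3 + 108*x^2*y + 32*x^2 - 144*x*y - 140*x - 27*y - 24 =48*x^3 + x^2*(108*y - 144) + x*(-540*y - 612) - 297*y - 264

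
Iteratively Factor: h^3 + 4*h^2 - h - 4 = (h - 1)*(h^2 + 5*h + 4) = (h - 1)*(h + 4)*(h + 1)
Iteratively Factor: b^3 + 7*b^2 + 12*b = (b + 3)*(b^2 + 4*b) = (b + 3)*(b + 4)*(b)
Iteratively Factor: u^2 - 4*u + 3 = (u - 1)*(u - 3)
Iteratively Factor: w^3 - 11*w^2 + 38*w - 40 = (w - 2)*(w^2 - 9*w + 20) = (w - 5)*(w - 2)*(w - 4)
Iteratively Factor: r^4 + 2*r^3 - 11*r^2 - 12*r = (r)*(r^3 + 2*r^2 - 11*r - 12) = r*(r - 3)*(r^2 + 5*r + 4) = r*(r - 3)*(r + 4)*(r + 1)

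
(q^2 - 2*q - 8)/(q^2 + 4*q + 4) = (q - 4)/(q + 2)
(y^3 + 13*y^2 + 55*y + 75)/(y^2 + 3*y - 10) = (y^2 + 8*y + 15)/(y - 2)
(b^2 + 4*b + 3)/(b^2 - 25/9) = 9*(b^2 + 4*b + 3)/(9*b^2 - 25)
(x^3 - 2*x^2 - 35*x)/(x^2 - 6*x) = (x^2 - 2*x - 35)/(x - 6)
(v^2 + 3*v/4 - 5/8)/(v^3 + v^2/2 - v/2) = (v + 5/4)/(v*(v + 1))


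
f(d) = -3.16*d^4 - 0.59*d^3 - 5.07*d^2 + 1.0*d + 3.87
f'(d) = -12.64*d^3 - 1.77*d^2 - 10.14*d + 1.0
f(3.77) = -734.37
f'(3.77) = -739.67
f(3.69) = -676.98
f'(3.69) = -695.59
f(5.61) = -3384.21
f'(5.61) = -2343.29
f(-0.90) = -2.78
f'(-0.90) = 17.91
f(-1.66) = -33.06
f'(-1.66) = 70.77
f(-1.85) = -48.61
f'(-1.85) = 93.73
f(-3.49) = -505.09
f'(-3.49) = 552.14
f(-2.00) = -64.25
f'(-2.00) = 115.32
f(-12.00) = -65244.45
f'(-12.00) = 21709.72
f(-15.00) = -159135.63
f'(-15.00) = 42414.85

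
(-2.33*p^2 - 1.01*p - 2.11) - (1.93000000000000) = -2.33*p^2 - 1.01*p - 4.04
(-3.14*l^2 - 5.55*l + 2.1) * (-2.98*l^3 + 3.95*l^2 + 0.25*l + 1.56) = 9.3572*l^5 + 4.136*l^4 - 28.9655*l^3 + 2.0091*l^2 - 8.133*l + 3.276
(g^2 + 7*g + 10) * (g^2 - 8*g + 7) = g^4 - g^3 - 39*g^2 - 31*g + 70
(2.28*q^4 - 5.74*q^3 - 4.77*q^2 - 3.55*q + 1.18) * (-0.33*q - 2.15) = -0.7524*q^5 - 3.0078*q^4 + 13.9151*q^3 + 11.427*q^2 + 7.2431*q - 2.537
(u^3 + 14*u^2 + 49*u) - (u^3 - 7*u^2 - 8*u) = 21*u^2 + 57*u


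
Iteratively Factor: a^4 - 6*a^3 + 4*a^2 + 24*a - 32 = (a - 2)*(a^3 - 4*a^2 - 4*a + 16) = (a - 4)*(a - 2)*(a^2 - 4) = (a - 4)*(a - 2)^2*(a + 2)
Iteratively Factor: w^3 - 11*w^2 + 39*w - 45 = (w - 3)*(w^2 - 8*w + 15) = (w - 3)^2*(w - 5)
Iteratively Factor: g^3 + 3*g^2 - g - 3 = (g + 3)*(g^2 - 1) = (g + 1)*(g + 3)*(g - 1)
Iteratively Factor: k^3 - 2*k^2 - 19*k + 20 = (k - 5)*(k^2 + 3*k - 4) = (k - 5)*(k - 1)*(k + 4)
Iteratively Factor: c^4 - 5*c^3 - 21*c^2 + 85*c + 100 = (c + 1)*(c^3 - 6*c^2 - 15*c + 100) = (c - 5)*(c + 1)*(c^2 - c - 20) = (c - 5)*(c + 1)*(c + 4)*(c - 5)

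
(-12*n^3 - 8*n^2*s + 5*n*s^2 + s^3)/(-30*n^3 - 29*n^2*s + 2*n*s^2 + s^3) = (-2*n + s)/(-5*n + s)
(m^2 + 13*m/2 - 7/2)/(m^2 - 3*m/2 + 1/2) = (m + 7)/(m - 1)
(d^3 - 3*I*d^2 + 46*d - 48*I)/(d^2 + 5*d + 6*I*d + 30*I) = (d^2 - 9*I*d - 8)/(d + 5)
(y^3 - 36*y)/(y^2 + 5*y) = (y^2 - 36)/(y + 5)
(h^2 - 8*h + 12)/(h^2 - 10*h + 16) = (h - 6)/(h - 8)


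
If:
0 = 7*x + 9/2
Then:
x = -9/14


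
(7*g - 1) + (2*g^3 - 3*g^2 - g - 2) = 2*g^3 - 3*g^2 + 6*g - 3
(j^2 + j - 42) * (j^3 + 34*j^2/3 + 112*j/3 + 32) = j^5 + 37*j^4/3 + 20*j^3/3 - 1220*j^2/3 - 1536*j - 1344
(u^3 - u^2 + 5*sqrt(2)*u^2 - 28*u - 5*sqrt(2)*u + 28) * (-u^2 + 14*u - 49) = -u^5 - 5*sqrt(2)*u^4 + 15*u^4 - 35*u^3 + 75*sqrt(2)*u^3 - 315*sqrt(2)*u^2 - 371*u^2 + 245*sqrt(2)*u + 1764*u - 1372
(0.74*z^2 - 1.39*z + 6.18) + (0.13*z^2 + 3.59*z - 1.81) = 0.87*z^2 + 2.2*z + 4.37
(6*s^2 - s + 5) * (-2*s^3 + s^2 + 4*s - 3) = -12*s^5 + 8*s^4 + 13*s^3 - 17*s^2 + 23*s - 15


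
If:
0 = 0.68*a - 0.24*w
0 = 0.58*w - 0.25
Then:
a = 0.15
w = 0.43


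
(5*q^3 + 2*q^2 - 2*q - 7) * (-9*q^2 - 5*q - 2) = -45*q^5 - 43*q^4 - 2*q^3 + 69*q^2 + 39*q + 14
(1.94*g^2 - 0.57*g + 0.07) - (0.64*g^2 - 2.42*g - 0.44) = 1.3*g^2 + 1.85*g + 0.51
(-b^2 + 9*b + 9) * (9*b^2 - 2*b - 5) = -9*b^4 + 83*b^3 + 68*b^2 - 63*b - 45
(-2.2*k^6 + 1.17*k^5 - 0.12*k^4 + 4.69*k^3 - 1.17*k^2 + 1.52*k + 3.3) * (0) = 0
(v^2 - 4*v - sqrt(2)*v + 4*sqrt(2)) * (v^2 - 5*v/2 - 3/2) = v^4 - 13*v^3/2 - sqrt(2)*v^3 + 17*v^2/2 + 13*sqrt(2)*v^2/2 - 17*sqrt(2)*v/2 + 6*v - 6*sqrt(2)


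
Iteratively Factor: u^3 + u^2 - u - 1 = (u + 1)*(u^2 - 1) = (u + 1)^2*(u - 1)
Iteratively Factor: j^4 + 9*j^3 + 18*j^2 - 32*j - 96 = (j + 3)*(j^3 + 6*j^2 - 32) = (j + 3)*(j + 4)*(j^2 + 2*j - 8) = (j + 3)*(j + 4)^2*(j - 2)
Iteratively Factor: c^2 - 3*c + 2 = (c - 1)*(c - 2)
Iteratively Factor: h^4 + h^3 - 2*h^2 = (h)*(h^3 + h^2 - 2*h) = h^2*(h^2 + h - 2) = h^2*(h + 2)*(h - 1)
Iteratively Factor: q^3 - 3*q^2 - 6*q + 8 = (q + 2)*(q^2 - 5*q + 4) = (q - 4)*(q + 2)*(q - 1)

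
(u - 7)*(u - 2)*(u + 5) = u^3 - 4*u^2 - 31*u + 70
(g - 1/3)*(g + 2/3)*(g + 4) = g^3 + 13*g^2/3 + 10*g/9 - 8/9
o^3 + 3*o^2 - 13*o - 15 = (o - 3)*(o + 1)*(o + 5)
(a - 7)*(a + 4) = a^2 - 3*a - 28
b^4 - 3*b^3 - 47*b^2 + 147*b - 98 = (b - 7)*(b - 2)*(b - 1)*(b + 7)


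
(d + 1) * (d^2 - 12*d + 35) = d^3 - 11*d^2 + 23*d + 35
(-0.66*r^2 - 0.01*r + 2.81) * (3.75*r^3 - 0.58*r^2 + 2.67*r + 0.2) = -2.475*r^5 + 0.3453*r^4 + 8.7811*r^3 - 1.7885*r^2 + 7.5007*r + 0.562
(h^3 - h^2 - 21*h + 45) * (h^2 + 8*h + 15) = h^5 + 7*h^4 - 14*h^3 - 138*h^2 + 45*h + 675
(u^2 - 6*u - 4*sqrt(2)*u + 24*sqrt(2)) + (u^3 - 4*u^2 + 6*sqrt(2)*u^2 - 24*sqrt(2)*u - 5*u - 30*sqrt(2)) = u^3 - 3*u^2 + 6*sqrt(2)*u^2 - 28*sqrt(2)*u - 11*u - 6*sqrt(2)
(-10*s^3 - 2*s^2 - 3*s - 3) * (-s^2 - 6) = 10*s^5 + 2*s^4 + 63*s^3 + 15*s^2 + 18*s + 18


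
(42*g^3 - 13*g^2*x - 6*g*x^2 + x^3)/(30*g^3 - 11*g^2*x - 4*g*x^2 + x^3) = (-7*g + x)/(-5*g + x)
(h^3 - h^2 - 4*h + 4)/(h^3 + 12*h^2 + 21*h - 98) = (h^2 + h - 2)/(h^2 + 14*h + 49)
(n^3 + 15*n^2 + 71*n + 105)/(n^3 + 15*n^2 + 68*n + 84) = (n^2 + 8*n + 15)/(n^2 + 8*n + 12)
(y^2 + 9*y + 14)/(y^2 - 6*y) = (y^2 + 9*y + 14)/(y*(y - 6))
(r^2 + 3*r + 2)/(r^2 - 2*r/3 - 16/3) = 3*(r + 1)/(3*r - 8)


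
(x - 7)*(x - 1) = x^2 - 8*x + 7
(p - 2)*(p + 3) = p^2 + p - 6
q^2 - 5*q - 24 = (q - 8)*(q + 3)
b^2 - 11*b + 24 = (b - 8)*(b - 3)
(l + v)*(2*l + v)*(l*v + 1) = 2*l^3*v + 3*l^2*v^2 + 2*l^2 + l*v^3 + 3*l*v + v^2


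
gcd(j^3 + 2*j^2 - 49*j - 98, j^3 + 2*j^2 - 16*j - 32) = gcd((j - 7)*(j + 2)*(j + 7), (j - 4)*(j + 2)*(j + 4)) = j + 2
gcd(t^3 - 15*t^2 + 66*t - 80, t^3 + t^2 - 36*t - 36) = 1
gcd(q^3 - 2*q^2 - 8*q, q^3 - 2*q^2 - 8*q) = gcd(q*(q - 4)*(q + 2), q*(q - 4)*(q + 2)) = q^3 - 2*q^2 - 8*q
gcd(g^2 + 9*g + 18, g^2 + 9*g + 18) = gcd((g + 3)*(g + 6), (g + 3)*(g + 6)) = g^2 + 9*g + 18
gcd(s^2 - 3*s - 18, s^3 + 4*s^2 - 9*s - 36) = s + 3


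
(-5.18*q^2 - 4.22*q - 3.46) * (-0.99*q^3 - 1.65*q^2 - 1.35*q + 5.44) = 5.1282*q^5 + 12.7248*q^4 + 17.3814*q^3 - 16.7732*q^2 - 18.2858*q - 18.8224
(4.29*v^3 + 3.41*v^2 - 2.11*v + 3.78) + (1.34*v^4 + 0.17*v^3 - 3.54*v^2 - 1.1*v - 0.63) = 1.34*v^4 + 4.46*v^3 - 0.13*v^2 - 3.21*v + 3.15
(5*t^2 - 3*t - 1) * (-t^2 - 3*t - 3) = -5*t^4 - 12*t^3 - 5*t^2 + 12*t + 3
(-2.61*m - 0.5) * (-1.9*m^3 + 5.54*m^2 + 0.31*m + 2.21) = 4.959*m^4 - 13.5094*m^3 - 3.5791*m^2 - 5.9231*m - 1.105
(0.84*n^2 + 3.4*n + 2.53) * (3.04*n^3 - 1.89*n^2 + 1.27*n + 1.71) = 2.5536*n^5 + 8.7484*n^4 + 2.332*n^3 + 0.972700000000001*n^2 + 9.0271*n + 4.3263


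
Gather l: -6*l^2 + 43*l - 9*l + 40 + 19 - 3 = -6*l^2 + 34*l + 56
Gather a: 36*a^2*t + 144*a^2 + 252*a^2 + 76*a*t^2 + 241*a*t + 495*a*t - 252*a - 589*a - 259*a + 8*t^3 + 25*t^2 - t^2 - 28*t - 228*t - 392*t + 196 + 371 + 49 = a^2*(36*t + 396) + a*(76*t^2 + 736*t - 1100) + 8*t^3 + 24*t^2 - 648*t + 616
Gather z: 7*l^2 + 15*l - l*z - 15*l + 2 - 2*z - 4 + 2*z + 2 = 7*l^2 - l*z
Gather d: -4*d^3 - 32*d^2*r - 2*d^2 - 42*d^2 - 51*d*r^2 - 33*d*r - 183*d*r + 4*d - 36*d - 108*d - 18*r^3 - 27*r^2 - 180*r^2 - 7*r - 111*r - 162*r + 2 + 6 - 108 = -4*d^3 + d^2*(-32*r - 44) + d*(-51*r^2 - 216*r - 140) - 18*r^3 - 207*r^2 - 280*r - 100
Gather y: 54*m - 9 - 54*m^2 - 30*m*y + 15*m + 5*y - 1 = -54*m^2 + 69*m + y*(5 - 30*m) - 10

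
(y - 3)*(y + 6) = y^2 + 3*y - 18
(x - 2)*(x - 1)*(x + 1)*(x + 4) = x^4 + 2*x^3 - 9*x^2 - 2*x + 8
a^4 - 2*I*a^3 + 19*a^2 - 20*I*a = a*(a - 5*I)*(a - I)*(a + 4*I)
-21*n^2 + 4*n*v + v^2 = (-3*n + v)*(7*n + v)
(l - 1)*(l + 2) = l^2 + l - 2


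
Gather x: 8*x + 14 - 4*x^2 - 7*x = -4*x^2 + x + 14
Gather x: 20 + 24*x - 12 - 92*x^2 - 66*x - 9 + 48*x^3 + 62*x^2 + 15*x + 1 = 48*x^3 - 30*x^2 - 27*x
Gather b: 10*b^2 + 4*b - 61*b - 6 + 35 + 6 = 10*b^2 - 57*b + 35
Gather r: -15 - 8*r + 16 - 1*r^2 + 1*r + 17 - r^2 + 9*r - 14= -2*r^2 + 2*r + 4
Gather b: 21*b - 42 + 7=21*b - 35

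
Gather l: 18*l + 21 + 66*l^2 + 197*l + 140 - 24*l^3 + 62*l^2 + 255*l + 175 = -24*l^3 + 128*l^2 + 470*l + 336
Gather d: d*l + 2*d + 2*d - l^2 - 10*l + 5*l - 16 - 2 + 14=d*(l + 4) - l^2 - 5*l - 4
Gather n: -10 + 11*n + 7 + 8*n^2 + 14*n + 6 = 8*n^2 + 25*n + 3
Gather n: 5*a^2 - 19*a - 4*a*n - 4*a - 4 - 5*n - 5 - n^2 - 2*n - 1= 5*a^2 - 23*a - n^2 + n*(-4*a - 7) - 10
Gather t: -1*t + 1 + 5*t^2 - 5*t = 5*t^2 - 6*t + 1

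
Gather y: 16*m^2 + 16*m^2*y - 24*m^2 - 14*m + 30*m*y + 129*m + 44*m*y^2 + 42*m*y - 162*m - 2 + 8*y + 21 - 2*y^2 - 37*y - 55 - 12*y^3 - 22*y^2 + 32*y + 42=-8*m^2 - 47*m - 12*y^3 + y^2*(44*m - 24) + y*(16*m^2 + 72*m + 3) + 6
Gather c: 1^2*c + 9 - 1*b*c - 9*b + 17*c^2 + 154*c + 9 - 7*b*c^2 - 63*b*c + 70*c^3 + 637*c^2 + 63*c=-9*b + 70*c^3 + c^2*(654 - 7*b) + c*(218 - 64*b) + 18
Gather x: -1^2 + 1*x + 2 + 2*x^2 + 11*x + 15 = 2*x^2 + 12*x + 16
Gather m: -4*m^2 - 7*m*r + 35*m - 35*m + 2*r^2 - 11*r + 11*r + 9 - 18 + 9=-4*m^2 - 7*m*r + 2*r^2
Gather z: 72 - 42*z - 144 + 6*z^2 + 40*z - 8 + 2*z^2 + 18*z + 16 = 8*z^2 + 16*z - 64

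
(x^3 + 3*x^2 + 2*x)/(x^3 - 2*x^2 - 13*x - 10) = x/(x - 5)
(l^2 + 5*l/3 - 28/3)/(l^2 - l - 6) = (-l^2 - 5*l/3 + 28/3)/(-l^2 + l + 6)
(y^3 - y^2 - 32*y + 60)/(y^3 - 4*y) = (y^2 + y - 30)/(y*(y + 2))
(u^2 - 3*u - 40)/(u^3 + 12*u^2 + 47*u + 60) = (u - 8)/(u^2 + 7*u + 12)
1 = 1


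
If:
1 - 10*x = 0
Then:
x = 1/10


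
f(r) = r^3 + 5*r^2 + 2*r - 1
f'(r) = 3*r^2 + 10*r + 2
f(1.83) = 25.53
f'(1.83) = 30.35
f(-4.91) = -8.65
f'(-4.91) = 25.22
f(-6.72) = -92.11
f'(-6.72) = 70.28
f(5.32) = 301.72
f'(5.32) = 140.11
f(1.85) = 26.14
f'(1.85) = 30.77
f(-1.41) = 3.32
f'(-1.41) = -6.14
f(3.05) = 79.99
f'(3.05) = 60.41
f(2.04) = 32.38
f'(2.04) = 34.88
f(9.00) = 1151.00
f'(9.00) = 335.00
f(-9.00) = -343.00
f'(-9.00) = 155.00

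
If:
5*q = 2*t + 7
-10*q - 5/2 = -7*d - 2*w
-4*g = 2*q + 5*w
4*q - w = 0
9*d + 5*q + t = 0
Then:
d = 103/282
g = -22/141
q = 4/141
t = -967/282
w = 16/141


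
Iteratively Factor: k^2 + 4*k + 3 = (k + 3)*(k + 1)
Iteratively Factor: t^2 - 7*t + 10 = (t - 2)*(t - 5)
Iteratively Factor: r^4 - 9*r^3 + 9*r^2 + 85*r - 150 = (r - 5)*(r^3 - 4*r^2 - 11*r + 30) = (r - 5)*(r - 2)*(r^2 - 2*r - 15) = (r - 5)^2*(r - 2)*(r + 3)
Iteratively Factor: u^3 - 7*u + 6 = (u + 3)*(u^2 - 3*u + 2) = (u - 2)*(u + 3)*(u - 1)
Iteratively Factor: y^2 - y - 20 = (y - 5)*(y + 4)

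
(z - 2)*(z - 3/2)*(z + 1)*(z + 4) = z^4 + 3*z^3/2 - 21*z^2/2 + z + 12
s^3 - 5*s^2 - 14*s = s*(s - 7)*(s + 2)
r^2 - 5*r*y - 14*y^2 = (r - 7*y)*(r + 2*y)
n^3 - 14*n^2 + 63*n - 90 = (n - 6)*(n - 5)*(n - 3)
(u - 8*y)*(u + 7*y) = u^2 - u*y - 56*y^2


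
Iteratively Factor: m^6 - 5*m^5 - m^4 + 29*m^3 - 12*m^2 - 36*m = (m + 2)*(m^5 - 7*m^4 + 13*m^3 + 3*m^2 - 18*m) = (m - 2)*(m + 2)*(m^4 - 5*m^3 + 3*m^2 + 9*m) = (m - 2)*(m + 1)*(m + 2)*(m^3 - 6*m^2 + 9*m) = (m - 3)*(m - 2)*(m + 1)*(m + 2)*(m^2 - 3*m) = (m - 3)^2*(m - 2)*(m + 1)*(m + 2)*(m)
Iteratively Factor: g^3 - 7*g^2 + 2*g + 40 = (g - 4)*(g^2 - 3*g - 10) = (g - 4)*(g + 2)*(g - 5)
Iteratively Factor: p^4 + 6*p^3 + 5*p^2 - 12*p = (p)*(p^3 + 6*p^2 + 5*p - 12) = p*(p + 3)*(p^2 + 3*p - 4) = p*(p - 1)*(p + 3)*(p + 4)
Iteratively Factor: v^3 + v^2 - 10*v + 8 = (v - 2)*(v^2 + 3*v - 4) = (v - 2)*(v - 1)*(v + 4)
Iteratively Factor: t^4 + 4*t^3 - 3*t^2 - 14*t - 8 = (t + 1)*(t^3 + 3*t^2 - 6*t - 8) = (t + 1)*(t + 4)*(t^2 - t - 2) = (t + 1)^2*(t + 4)*(t - 2)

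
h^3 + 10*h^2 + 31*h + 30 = (h + 2)*(h + 3)*(h + 5)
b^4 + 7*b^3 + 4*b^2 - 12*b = b*(b - 1)*(b + 2)*(b + 6)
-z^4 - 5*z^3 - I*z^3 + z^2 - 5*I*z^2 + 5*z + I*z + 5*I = (z + 1)*(z + 5)*(-I*z + 1)*(-I*z + I)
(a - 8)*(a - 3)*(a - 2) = a^3 - 13*a^2 + 46*a - 48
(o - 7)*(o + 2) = o^2 - 5*o - 14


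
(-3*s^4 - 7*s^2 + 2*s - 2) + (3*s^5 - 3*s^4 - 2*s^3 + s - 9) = 3*s^5 - 6*s^4 - 2*s^3 - 7*s^2 + 3*s - 11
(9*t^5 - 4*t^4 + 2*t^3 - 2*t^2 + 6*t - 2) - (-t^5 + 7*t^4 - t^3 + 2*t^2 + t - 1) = 10*t^5 - 11*t^4 + 3*t^3 - 4*t^2 + 5*t - 1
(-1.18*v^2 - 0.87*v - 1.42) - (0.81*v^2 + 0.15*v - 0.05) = -1.99*v^2 - 1.02*v - 1.37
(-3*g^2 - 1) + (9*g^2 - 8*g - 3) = 6*g^2 - 8*g - 4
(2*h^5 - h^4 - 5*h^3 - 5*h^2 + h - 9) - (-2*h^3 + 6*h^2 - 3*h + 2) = 2*h^5 - h^4 - 3*h^3 - 11*h^2 + 4*h - 11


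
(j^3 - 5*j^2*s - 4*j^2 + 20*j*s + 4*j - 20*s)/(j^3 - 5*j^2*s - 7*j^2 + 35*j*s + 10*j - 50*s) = (j - 2)/(j - 5)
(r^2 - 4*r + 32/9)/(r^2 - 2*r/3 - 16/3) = (r - 4/3)/(r + 2)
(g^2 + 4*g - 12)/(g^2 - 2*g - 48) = (g - 2)/(g - 8)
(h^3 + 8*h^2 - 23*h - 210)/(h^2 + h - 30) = h + 7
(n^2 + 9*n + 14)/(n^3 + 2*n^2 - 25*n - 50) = (n + 7)/(n^2 - 25)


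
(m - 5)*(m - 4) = m^2 - 9*m + 20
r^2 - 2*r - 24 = (r - 6)*(r + 4)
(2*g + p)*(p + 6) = 2*g*p + 12*g + p^2 + 6*p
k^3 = k^3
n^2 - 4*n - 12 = (n - 6)*(n + 2)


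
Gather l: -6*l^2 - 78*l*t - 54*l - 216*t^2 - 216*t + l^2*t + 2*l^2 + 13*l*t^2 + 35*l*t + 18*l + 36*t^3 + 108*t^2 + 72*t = l^2*(t - 4) + l*(13*t^2 - 43*t - 36) + 36*t^3 - 108*t^2 - 144*t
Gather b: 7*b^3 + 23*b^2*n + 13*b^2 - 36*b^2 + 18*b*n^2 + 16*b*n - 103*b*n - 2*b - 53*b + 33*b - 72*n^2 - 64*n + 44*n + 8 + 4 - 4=7*b^3 + b^2*(23*n - 23) + b*(18*n^2 - 87*n - 22) - 72*n^2 - 20*n + 8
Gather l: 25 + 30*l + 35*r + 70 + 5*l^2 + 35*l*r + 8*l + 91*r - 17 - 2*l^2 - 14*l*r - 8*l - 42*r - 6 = 3*l^2 + l*(21*r + 30) + 84*r + 72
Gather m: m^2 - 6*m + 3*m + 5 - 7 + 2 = m^2 - 3*m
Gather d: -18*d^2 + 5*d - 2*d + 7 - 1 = -18*d^2 + 3*d + 6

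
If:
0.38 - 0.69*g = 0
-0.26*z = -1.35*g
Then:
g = 0.55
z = 2.86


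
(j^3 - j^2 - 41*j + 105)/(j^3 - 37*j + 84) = (j - 5)/(j - 4)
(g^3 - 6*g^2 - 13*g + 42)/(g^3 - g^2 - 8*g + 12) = (g - 7)/(g - 2)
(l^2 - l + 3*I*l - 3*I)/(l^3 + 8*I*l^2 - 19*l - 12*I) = (l - 1)/(l^2 + 5*I*l - 4)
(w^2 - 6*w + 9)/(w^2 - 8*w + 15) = (w - 3)/(w - 5)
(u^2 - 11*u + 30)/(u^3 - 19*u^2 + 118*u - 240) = 1/(u - 8)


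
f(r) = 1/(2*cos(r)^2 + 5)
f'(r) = 4*sin(r)*cos(r)/(2*cos(r)^2 + 5)^2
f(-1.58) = 0.20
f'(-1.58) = 0.00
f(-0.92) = 0.17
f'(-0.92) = -0.06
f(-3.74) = 0.16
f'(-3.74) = -0.05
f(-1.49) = 0.20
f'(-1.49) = -0.01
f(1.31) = 0.19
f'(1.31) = 0.04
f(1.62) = 0.20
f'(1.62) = -0.01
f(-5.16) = 0.19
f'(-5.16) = 0.05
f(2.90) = 0.15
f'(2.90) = -0.02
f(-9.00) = 0.15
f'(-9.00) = 0.03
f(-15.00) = 0.16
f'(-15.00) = 0.05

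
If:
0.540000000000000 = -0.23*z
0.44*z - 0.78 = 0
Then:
No Solution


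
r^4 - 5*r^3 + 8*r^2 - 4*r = r*(r - 2)^2*(r - 1)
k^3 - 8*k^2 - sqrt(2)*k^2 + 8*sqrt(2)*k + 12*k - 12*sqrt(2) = (k - 6)*(k - 2)*(k - sqrt(2))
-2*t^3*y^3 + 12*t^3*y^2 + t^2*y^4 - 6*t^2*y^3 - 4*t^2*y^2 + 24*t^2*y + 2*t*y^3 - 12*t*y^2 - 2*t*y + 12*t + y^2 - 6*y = (-2*t + y)*(y - 6)*(t*y + 1)^2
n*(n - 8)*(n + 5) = n^3 - 3*n^2 - 40*n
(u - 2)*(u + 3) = u^2 + u - 6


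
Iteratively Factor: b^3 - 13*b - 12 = (b + 1)*(b^2 - b - 12) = (b + 1)*(b + 3)*(b - 4)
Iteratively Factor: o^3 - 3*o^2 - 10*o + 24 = (o - 2)*(o^2 - o - 12) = (o - 2)*(o + 3)*(o - 4)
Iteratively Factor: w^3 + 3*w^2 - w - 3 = (w + 1)*(w^2 + 2*w - 3) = (w - 1)*(w + 1)*(w + 3)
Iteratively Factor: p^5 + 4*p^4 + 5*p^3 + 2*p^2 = (p + 1)*(p^4 + 3*p^3 + 2*p^2) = p*(p + 1)*(p^3 + 3*p^2 + 2*p) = p*(p + 1)*(p + 2)*(p^2 + p) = p*(p + 1)^2*(p + 2)*(p)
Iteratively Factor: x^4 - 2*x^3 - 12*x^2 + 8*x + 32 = (x + 2)*(x^3 - 4*x^2 - 4*x + 16) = (x + 2)^2*(x^2 - 6*x + 8) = (x - 2)*(x + 2)^2*(x - 4)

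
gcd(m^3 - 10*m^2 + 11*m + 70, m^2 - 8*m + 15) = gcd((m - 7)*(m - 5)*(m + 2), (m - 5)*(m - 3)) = m - 5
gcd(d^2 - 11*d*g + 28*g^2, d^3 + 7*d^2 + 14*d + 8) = 1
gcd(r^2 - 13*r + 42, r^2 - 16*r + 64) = 1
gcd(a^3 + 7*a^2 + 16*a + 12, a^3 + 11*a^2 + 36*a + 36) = a^2 + 5*a + 6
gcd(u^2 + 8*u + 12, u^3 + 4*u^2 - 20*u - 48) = u^2 + 8*u + 12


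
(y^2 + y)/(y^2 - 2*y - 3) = y/(y - 3)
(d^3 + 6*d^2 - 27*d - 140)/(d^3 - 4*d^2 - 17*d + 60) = (d + 7)/(d - 3)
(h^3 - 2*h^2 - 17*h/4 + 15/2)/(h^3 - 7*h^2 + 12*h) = (4*h^3 - 8*h^2 - 17*h + 30)/(4*h*(h^2 - 7*h + 12))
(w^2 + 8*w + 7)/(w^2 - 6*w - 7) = (w + 7)/(w - 7)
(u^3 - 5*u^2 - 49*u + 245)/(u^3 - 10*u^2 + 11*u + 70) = (u + 7)/(u + 2)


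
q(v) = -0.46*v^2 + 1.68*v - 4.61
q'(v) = 1.68 - 0.92*v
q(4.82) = -7.20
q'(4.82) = -2.75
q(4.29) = -5.87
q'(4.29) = -2.27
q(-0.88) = -6.44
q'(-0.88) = 2.49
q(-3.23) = -14.84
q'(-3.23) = 4.65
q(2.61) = -3.36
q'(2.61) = -0.72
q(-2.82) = -13.01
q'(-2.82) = 4.27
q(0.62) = -3.75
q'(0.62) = 1.11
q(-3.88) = -18.05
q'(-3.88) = 5.25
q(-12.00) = -91.01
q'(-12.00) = 12.72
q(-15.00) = -133.31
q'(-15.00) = 15.48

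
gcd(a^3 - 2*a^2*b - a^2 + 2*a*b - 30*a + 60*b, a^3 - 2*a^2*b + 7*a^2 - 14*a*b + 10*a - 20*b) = a^2 - 2*a*b + 5*a - 10*b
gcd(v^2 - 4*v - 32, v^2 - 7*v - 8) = v - 8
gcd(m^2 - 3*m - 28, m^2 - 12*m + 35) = m - 7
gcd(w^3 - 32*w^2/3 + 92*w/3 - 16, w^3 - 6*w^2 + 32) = w - 4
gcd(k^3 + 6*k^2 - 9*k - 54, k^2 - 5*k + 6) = k - 3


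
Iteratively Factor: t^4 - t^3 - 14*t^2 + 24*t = (t)*(t^3 - t^2 - 14*t + 24) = t*(t + 4)*(t^2 - 5*t + 6) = t*(t - 2)*(t + 4)*(t - 3)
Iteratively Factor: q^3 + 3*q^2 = (q)*(q^2 + 3*q) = q^2*(q + 3)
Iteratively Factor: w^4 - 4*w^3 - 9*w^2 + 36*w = (w - 4)*(w^3 - 9*w) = (w - 4)*(w + 3)*(w^2 - 3*w) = w*(w - 4)*(w + 3)*(w - 3)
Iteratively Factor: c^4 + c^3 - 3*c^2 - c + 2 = (c + 1)*(c^3 - 3*c + 2) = (c + 1)*(c + 2)*(c^2 - 2*c + 1) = (c - 1)*(c + 1)*(c + 2)*(c - 1)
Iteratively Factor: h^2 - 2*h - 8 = (h - 4)*(h + 2)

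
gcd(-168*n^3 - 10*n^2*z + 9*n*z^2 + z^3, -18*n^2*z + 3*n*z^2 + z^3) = 6*n + z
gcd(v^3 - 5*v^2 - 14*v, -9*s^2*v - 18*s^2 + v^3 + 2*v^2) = v + 2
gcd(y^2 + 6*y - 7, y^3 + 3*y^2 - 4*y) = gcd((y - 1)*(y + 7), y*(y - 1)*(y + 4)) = y - 1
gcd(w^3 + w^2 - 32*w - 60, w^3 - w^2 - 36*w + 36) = w - 6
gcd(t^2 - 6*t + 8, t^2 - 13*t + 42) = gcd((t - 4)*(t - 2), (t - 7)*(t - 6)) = 1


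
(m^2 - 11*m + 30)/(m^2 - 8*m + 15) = (m - 6)/(m - 3)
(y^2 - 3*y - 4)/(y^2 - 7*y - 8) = (y - 4)/(y - 8)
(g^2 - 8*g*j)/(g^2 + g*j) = (g - 8*j)/(g + j)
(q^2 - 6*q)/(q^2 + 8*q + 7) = q*(q - 6)/(q^2 + 8*q + 7)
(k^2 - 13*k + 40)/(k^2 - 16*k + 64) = (k - 5)/(k - 8)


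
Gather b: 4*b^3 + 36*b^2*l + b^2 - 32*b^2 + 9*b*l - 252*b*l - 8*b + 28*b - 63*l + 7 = 4*b^3 + b^2*(36*l - 31) + b*(20 - 243*l) - 63*l + 7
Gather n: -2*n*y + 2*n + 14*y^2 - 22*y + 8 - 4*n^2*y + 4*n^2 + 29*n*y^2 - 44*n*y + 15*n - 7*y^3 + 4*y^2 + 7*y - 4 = n^2*(4 - 4*y) + n*(29*y^2 - 46*y + 17) - 7*y^3 + 18*y^2 - 15*y + 4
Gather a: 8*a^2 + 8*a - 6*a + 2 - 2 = 8*a^2 + 2*a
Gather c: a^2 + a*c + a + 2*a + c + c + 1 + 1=a^2 + 3*a + c*(a + 2) + 2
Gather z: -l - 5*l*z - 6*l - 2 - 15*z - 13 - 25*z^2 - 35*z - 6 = -7*l - 25*z^2 + z*(-5*l - 50) - 21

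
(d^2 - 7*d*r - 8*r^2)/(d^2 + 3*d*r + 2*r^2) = (d - 8*r)/(d + 2*r)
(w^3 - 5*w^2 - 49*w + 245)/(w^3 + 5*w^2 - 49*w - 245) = (w - 5)/(w + 5)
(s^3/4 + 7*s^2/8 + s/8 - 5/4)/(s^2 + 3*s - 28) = (2*s^3 + 7*s^2 + s - 10)/(8*(s^2 + 3*s - 28))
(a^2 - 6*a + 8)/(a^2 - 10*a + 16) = (a - 4)/(a - 8)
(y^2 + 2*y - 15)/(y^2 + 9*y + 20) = (y - 3)/(y + 4)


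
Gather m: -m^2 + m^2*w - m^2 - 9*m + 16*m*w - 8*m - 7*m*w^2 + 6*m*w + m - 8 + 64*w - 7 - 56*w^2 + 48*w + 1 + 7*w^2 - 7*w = m^2*(w - 2) + m*(-7*w^2 + 22*w - 16) - 49*w^2 + 105*w - 14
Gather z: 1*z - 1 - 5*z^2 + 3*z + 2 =-5*z^2 + 4*z + 1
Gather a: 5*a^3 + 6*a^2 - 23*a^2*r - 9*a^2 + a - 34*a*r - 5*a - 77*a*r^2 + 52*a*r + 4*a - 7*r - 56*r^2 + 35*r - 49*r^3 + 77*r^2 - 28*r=5*a^3 + a^2*(-23*r - 3) + a*(-77*r^2 + 18*r) - 49*r^3 + 21*r^2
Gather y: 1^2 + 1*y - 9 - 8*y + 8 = -7*y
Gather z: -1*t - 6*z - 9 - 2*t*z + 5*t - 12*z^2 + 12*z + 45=4*t - 12*z^2 + z*(6 - 2*t) + 36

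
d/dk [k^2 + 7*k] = 2*k + 7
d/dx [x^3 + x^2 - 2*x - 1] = 3*x^2 + 2*x - 2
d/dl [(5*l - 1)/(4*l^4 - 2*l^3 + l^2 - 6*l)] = (-60*l^4 + 36*l^3 - 11*l^2 + 2*l - 6)/(l^2*(16*l^6 - 16*l^5 + 12*l^4 - 52*l^3 + 25*l^2 - 12*l + 36))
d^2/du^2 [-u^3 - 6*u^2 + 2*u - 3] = -6*u - 12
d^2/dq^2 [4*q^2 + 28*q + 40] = 8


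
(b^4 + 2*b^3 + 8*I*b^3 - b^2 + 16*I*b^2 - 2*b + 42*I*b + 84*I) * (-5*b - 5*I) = -5*b^5 - 10*b^4 - 45*I*b^4 + 45*b^3 - 90*I*b^3 + 90*b^2 - 205*I*b^2 + 210*b - 410*I*b + 420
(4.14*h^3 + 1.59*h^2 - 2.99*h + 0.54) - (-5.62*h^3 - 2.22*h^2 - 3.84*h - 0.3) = 9.76*h^3 + 3.81*h^2 + 0.85*h + 0.84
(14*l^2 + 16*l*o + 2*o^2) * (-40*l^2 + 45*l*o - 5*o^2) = -560*l^4 - 10*l^3*o + 570*l^2*o^2 + 10*l*o^3 - 10*o^4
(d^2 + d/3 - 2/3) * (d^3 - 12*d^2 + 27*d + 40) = d^5 - 35*d^4/3 + 67*d^3/3 + 57*d^2 - 14*d/3 - 80/3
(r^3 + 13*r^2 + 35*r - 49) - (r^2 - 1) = r^3 + 12*r^2 + 35*r - 48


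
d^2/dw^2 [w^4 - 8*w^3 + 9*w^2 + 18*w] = 12*w^2 - 48*w + 18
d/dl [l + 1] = 1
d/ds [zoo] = 0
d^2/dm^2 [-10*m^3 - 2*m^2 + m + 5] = -60*m - 4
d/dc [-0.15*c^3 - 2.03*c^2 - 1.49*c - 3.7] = -0.45*c^2 - 4.06*c - 1.49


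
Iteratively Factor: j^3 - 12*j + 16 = (j - 2)*(j^2 + 2*j - 8) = (j - 2)^2*(j + 4)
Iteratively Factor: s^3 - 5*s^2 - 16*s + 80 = (s - 4)*(s^2 - s - 20) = (s - 5)*(s - 4)*(s + 4)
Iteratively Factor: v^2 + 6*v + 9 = (v + 3)*(v + 3)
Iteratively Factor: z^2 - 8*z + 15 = (z - 5)*(z - 3)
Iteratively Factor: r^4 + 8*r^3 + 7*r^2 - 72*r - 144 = (r + 3)*(r^3 + 5*r^2 - 8*r - 48) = (r + 3)*(r + 4)*(r^2 + r - 12) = (r + 3)*(r + 4)^2*(r - 3)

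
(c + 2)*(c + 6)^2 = c^3 + 14*c^2 + 60*c + 72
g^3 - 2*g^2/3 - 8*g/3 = g*(g - 2)*(g + 4/3)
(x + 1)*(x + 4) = x^2 + 5*x + 4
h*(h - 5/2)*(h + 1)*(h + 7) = h^4 + 11*h^3/2 - 13*h^2 - 35*h/2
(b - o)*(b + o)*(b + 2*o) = b^3 + 2*b^2*o - b*o^2 - 2*o^3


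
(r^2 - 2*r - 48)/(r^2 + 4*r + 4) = (r^2 - 2*r - 48)/(r^2 + 4*r + 4)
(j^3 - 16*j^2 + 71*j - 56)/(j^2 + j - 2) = (j^2 - 15*j + 56)/(j + 2)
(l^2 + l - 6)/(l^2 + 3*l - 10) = (l + 3)/(l + 5)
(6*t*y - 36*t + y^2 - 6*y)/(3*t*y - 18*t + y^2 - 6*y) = (6*t + y)/(3*t + y)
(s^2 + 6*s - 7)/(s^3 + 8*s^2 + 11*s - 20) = (s + 7)/(s^2 + 9*s + 20)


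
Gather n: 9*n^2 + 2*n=9*n^2 + 2*n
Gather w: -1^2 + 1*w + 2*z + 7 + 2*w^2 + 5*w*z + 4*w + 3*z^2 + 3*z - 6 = 2*w^2 + w*(5*z + 5) + 3*z^2 + 5*z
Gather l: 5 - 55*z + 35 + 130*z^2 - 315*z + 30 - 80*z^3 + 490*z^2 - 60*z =-80*z^3 + 620*z^2 - 430*z + 70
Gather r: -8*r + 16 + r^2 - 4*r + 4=r^2 - 12*r + 20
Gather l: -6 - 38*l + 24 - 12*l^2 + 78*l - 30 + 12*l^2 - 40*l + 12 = 0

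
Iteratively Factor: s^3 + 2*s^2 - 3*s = (s + 3)*(s^2 - s) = (s - 1)*(s + 3)*(s)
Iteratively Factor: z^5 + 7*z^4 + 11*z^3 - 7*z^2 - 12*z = (z + 4)*(z^4 + 3*z^3 - z^2 - 3*z) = z*(z + 4)*(z^3 + 3*z^2 - z - 3) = z*(z + 3)*(z + 4)*(z^2 - 1) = z*(z - 1)*(z + 3)*(z + 4)*(z + 1)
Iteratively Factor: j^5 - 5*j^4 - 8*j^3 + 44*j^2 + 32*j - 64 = (j + 2)*(j^4 - 7*j^3 + 6*j^2 + 32*j - 32) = (j - 1)*(j + 2)*(j^3 - 6*j^2 + 32) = (j - 4)*(j - 1)*(j + 2)*(j^2 - 2*j - 8) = (j - 4)^2*(j - 1)*(j + 2)*(j + 2)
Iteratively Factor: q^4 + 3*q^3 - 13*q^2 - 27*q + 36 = (q + 3)*(q^3 - 13*q + 12) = (q - 3)*(q + 3)*(q^2 + 3*q - 4) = (q - 3)*(q + 3)*(q + 4)*(q - 1)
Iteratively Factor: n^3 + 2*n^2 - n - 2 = (n - 1)*(n^2 + 3*n + 2) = (n - 1)*(n + 2)*(n + 1)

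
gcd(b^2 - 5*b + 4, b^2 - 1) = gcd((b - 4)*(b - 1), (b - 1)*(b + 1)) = b - 1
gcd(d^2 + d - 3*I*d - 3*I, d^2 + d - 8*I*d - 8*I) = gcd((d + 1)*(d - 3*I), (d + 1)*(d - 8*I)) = d + 1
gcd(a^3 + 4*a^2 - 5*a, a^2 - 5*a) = a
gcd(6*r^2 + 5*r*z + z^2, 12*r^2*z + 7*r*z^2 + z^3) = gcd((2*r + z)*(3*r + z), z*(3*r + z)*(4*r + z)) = 3*r + z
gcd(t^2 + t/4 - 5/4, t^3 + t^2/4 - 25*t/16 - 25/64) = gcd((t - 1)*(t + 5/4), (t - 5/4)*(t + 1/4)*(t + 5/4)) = t + 5/4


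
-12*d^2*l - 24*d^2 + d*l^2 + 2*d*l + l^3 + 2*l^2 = (-3*d + l)*(4*d + l)*(l + 2)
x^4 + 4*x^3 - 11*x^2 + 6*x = x*(x - 1)^2*(x + 6)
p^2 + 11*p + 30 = (p + 5)*(p + 6)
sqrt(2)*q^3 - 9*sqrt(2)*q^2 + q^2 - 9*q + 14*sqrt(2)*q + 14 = (q - 7)*(q - 2)*(sqrt(2)*q + 1)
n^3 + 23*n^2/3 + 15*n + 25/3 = (n + 1)*(n + 5/3)*(n + 5)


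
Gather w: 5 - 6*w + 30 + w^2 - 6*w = w^2 - 12*w + 35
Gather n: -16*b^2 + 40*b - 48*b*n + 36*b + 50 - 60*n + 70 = -16*b^2 + 76*b + n*(-48*b - 60) + 120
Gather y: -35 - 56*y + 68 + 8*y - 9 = 24 - 48*y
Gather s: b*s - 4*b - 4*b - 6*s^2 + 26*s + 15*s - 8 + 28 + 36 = -8*b - 6*s^2 + s*(b + 41) + 56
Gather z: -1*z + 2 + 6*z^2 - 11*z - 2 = 6*z^2 - 12*z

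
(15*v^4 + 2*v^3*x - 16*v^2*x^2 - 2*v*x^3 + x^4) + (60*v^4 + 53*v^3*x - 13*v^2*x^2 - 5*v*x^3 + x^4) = 75*v^4 + 55*v^3*x - 29*v^2*x^2 - 7*v*x^3 + 2*x^4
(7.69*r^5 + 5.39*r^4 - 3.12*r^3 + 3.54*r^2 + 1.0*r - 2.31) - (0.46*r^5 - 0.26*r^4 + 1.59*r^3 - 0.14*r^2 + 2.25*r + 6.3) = 7.23*r^5 + 5.65*r^4 - 4.71*r^3 + 3.68*r^2 - 1.25*r - 8.61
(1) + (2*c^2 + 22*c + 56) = 2*c^2 + 22*c + 57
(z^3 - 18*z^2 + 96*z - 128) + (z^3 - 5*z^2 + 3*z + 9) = 2*z^3 - 23*z^2 + 99*z - 119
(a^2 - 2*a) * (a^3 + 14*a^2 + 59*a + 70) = a^5 + 12*a^4 + 31*a^3 - 48*a^2 - 140*a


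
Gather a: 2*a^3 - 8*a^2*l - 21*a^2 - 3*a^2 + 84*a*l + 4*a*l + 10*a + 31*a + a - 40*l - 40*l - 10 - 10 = 2*a^3 + a^2*(-8*l - 24) + a*(88*l + 42) - 80*l - 20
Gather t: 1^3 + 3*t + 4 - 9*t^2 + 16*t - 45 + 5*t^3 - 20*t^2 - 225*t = 5*t^3 - 29*t^2 - 206*t - 40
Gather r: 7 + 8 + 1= 16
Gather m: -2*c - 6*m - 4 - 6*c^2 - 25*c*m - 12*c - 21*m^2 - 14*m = -6*c^2 - 14*c - 21*m^2 + m*(-25*c - 20) - 4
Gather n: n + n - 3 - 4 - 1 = 2*n - 8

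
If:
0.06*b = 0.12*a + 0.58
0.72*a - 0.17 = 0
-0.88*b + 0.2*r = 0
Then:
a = 0.24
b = 10.14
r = 44.61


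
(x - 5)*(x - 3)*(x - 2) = x^3 - 10*x^2 + 31*x - 30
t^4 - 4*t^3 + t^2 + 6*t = t*(t - 3)*(t - 2)*(t + 1)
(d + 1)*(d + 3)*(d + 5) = d^3 + 9*d^2 + 23*d + 15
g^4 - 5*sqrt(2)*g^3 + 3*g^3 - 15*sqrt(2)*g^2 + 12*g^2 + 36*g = g*(g + 3)*(g - 3*sqrt(2))*(g - 2*sqrt(2))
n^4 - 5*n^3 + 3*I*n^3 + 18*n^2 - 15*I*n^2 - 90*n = n*(n - 5)*(n - 3*I)*(n + 6*I)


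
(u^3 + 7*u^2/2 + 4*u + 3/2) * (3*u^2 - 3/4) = 3*u^5 + 21*u^4/2 + 45*u^3/4 + 15*u^2/8 - 3*u - 9/8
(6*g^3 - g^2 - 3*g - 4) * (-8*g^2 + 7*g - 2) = -48*g^5 + 50*g^4 + 5*g^3 + 13*g^2 - 22*g + 8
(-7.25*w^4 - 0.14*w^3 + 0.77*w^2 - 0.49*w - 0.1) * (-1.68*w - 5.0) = 12.18*w^5 + 36.4852*w^4 - 0.5936*w^3 - 3.0268*w^2 + 2.618*w + 0.5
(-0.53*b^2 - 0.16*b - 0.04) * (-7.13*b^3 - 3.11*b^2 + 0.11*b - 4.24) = 3.7789*b^5 + 2.7891*b^4 + 0.7245*b^3 + 2.354*b^2 + 0.674*b + 0.1696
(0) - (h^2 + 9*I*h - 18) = -h^2 - 9*I*h + 18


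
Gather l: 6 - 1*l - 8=-l - 2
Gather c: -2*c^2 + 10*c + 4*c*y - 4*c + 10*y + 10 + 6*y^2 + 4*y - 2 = -2*c^2 + c*(4*y + 6) + 6*y^2 + 14*y + 8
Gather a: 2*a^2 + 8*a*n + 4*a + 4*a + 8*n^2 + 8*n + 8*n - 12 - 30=2*a^2 + a*(8*n + 8) + 8*n^2 + 16*n - 42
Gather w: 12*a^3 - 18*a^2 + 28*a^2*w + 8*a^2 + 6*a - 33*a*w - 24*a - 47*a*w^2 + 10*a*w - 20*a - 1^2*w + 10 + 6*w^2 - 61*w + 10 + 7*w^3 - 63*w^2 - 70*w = 12*a^3 - 10*a^2 - 38*a + 7*w^3 + w^2*(-47*a - 57) + w*(28*a^2 - 23*a - 132) + 20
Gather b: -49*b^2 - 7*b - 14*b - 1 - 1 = -49*b^2 - 21*b - 2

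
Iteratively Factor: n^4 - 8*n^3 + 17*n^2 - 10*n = (n - 5)*(n^3 - 3*n^2 + 2*n) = n*(n - 5)*(n^2 - 3*n + 2) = n*(n - 5)*(n - 1)*(n - 2)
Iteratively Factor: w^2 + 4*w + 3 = (w + 3)*(w + 1)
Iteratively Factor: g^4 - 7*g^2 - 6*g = (g + 2)*(g^3 - 2*g^2 - 3*g) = (g - 3)*(g + 2)*(g^2 + g) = g*(g - 3)*(g + 2)*(g + 1)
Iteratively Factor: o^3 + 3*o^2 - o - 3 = (o + 3)*(o^2 - 1) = (o - 1)*(o + 3)*(o + 1)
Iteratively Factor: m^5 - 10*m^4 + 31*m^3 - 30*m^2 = (m - 5)*(m^4 - 5*m^3 + 6*m^2) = (m - 5)*(m - 2)*(m^3 - 3*m^2) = m*(m - 5)*(m - 2)*(m^2 - 3*m) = m^2*(m - 5)*(m - 2)*(m - 3)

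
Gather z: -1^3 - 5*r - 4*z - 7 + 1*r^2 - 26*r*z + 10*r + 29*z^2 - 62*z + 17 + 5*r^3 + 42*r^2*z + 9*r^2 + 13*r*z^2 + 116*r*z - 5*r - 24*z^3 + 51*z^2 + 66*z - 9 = 5*r^3 + 10*r^2 - 24*z^3 + z^2*(13*r + 80) + z*(42*r^2 + 90*r)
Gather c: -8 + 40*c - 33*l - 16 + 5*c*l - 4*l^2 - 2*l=c*(5*l + 40) - 4*l^2 - 35*l - 24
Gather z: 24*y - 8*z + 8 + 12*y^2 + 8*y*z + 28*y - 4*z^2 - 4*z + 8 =12*y^2 + 52*y - 4*z^2 + z*(8*y - 12) + 16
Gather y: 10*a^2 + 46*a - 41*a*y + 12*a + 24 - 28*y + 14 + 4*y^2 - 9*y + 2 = 10*a^2 + 58*a + 4*y^2 + y*(-41*a - 37) + 40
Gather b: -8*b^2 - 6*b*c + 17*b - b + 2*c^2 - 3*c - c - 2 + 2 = -8*b^2 + b*(16 - 6*c) + 2*c^2 - 4*c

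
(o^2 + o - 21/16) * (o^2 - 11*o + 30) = o^4 - 10*o^3 + 283*o^2/16 + 711*o/16 - 315/8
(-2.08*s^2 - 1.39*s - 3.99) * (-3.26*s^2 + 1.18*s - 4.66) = 6.7808*s^4 + 2.077*s^3 + 21.06*s^2 + 1.7692*s + 18.5934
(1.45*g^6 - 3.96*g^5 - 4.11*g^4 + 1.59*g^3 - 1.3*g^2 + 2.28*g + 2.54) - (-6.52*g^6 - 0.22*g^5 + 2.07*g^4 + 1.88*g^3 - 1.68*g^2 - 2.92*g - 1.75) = 7.97*g^6 - 3.74*g^5 - 6.18*g^4 - 0.29*g^3 + 0.38*g^2 + 5.2*g + 4.29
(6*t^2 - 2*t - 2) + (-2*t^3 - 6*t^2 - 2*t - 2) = -2*t^3 - 4*t - 4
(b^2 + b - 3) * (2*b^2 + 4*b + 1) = 2*b^4 + 6*b^3 - b^2 - 11*b - 3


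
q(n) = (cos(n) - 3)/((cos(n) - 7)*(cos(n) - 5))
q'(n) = -sin(n)/((cos(n) - 7)*(cos(n) - 5)) + (cos(n) - 3)*sin(n)/((cos(n) - 7)*(cos(n) - 5)^2) + (cos(n) - 3)*sin(n)/((cos(n) - 7)^2*(cos(n) - 5)) = (cos(n)^2 - 6*cos(n) + 1)*sin(n)/((cos(n) - 7)^2*(cos(n) - 5)^2)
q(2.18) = -0.08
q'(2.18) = 0.00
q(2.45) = -0.08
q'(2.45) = 0.00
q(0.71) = -0.08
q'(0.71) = -0.00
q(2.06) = -0.08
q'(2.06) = 0.00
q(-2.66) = -0.08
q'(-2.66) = -0.00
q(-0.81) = -0.08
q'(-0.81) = 0.00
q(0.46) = -0.08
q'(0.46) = -0.00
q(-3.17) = -0.08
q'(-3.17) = 0.00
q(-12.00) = -0.08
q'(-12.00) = 0.00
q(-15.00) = -0.08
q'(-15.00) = 0.00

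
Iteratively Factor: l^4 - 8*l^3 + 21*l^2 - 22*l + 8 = (l - 1)*(l^3 - 7*l^2 + 14*l - 8) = (l - 4)*(l - 1)*(l^2 - 3*l + 2) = (l - 4)*(l - 1)^2*(l - 2)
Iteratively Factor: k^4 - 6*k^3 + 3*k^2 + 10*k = (k - 2)*(k^3 - 4*k^2 - 5*k) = (k - 5)*(k - 2)*(k^2 + k) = k*(k - 5)*(k - 2)*(k + 1)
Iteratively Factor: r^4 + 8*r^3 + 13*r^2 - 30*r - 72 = (r + 3)*(r^3 + 5*r^2 - 2*r - 24) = (r + 3)^2*(r^2 + 2*r - 8) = (r + 3)^2*(r + 4)*(r - 2)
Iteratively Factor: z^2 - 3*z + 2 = (z - 1)*(z - 2)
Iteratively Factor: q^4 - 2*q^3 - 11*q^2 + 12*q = (q - 4)*(q^3 + 2*q^2 - 3*q) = (q - 4)*(q + 3)*(q^2 - q) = q*(q - 4)*(q + 3)*(q - 1)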